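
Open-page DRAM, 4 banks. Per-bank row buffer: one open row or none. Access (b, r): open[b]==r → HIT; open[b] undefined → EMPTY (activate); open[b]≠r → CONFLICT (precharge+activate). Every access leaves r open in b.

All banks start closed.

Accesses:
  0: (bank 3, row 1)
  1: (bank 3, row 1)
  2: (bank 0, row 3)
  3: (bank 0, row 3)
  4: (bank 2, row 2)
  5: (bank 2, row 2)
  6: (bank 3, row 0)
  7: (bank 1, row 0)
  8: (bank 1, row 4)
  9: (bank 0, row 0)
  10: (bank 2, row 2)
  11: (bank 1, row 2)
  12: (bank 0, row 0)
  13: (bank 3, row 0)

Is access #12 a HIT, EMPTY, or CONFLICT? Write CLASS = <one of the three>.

0: bank 3 row 1 — prev None → EMPTY
1: bank 3 row 1 — prev 1 → HIT
2: bank 0 row 3 — prev None → EMPTY
3: bank 0 row 3 — prev 3 → HIT
4: bank 2 row 2 — prev None → EMPTY
5: bank 2 row 2 — prev 2 → HIT
6: bank 3 row 0 — prev 1 → CONFLICT
7: bank 1 row 0 — prev None → EMPTY
8: bank 1 row 4 — prev 0 → CONFLICT
9: bank 0 row 0 — prev 3 → CONFLICT
10: bank 2 row 2 — prev 2 → HIT
11: bank 1 row 2 — prev 4 → CONFLICT
12: bank 0 row 0 — prev 0 → HIT
13: bank 3 row 0 — prev 0 → HIT

CLASS = HIT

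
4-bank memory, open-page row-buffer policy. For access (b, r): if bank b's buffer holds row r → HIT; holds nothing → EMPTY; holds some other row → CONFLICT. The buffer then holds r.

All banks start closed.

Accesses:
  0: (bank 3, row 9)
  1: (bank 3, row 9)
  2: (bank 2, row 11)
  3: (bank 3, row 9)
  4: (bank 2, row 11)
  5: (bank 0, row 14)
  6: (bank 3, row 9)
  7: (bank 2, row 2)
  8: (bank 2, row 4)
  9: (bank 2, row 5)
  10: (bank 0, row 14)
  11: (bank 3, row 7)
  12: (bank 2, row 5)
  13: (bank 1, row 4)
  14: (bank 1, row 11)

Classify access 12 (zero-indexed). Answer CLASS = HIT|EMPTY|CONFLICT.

CLASS = HIT

step 0: bank3 None->9 [EMPTY]
step 1: bank3 9->9 [HIT]
step 2: bank2 None->11 [EMPTY]
step 3: bank3 9->9 [HIT]
step 4: bank2 11->11 [HIT]
step 5: bank0 None->14 [EMPTY]
step 6: bank3 9->9 [HIT]
step 7: bank2 11->2 [CONFLICT]
step 8: bank2 2->4 [CONFLICT]
step 9: bank2 4->5 [CONFLICT]
step 10: bank0 14->14 [HIT]
step 11: bank3 9->7 [CONFLICT]
step 12: bank2 5->5 [HIT]
step 13: bank1 None->4 [EMPTY]
step 14: bank1 4->11 [CONFLICT]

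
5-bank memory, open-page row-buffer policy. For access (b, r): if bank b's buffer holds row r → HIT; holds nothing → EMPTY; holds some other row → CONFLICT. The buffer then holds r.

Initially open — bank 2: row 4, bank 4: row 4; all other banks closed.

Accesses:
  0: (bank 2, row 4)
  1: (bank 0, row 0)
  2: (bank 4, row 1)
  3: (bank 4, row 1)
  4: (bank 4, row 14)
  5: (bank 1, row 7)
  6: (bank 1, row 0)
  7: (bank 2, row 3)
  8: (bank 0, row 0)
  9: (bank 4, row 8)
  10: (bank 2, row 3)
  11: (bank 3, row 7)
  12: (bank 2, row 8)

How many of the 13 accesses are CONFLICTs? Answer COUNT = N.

0: bank 2 row 4 — prev 4 → HIT
1: bank 0 row 0 — prev None → EMPTY
2: bank 4 row 1 — prev 4 → CONFLICT
3: bank 4 row 1 — prev 1 → HIT
4: bank 4 row 14 — prev 1 → CONFLICT
5: bank 1 row 7 — prev None → EMPTY
6: bank 1 row 0 — prev 7 → CONFLICT
7: bank 2 row 3 — prev 4 → CONFLICT
8: bank 0 row 0 — prev 0 → HIT
9: bank 4 row 8 — prev 14 → CONFLICT
10: bank 2 row 3 — prev 3 → HIT
11: bank 3 row 7 — prev None → EMPTY
12: bank 2 row 8 — prev 3 → CONFLICT

COUNT = 6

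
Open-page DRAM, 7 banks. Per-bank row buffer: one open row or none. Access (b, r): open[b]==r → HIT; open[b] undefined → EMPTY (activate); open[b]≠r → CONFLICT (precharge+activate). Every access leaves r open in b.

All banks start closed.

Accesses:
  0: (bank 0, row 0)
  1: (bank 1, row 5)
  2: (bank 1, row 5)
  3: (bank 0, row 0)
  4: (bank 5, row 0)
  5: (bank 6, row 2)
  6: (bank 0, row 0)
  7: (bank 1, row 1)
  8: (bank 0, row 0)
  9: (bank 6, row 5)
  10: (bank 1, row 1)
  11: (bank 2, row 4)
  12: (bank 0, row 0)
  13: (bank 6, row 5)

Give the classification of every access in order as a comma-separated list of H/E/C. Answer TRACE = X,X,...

TRACE = E,E,H,H,E,E,H,C,H,C,H,E,H,H

step 0: bank0 None->0 [EMPTY]
step 1: bank1 None->5 [EMPTY]
step 2: bank1 5->5 [HIT]
step 3: bank0 0->0 [HIT]
step 4: bank5 None->0 [EMPTY]
step 5: bank6 None->2 [EMPTY]
step 6: bank0 0->0 [HIT]
step 7: bank1 5->1 [CONFLICT]
step 8: bank0 0->0 [HIT]
step 9: bank6 2->5 [CONFLICT]
step 10: bank1 1->1 [HIT]
step 11: bank2 None->4 [EMPTY]
step 12: bank0 0->0 [HIT]
step 13: bank6 5->5 [HIT]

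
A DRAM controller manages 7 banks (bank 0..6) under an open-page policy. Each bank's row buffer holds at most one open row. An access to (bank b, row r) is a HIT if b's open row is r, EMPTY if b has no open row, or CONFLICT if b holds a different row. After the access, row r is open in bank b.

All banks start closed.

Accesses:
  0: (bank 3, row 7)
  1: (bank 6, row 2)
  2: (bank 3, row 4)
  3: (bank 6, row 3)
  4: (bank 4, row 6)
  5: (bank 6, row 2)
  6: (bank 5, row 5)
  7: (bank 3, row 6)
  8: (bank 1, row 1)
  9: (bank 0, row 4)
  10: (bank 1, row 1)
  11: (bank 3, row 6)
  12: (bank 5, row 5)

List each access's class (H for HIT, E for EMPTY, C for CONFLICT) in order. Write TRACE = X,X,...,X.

#0 (3,7) E
#1 (6,2) E
#2 (3,4) C  (was 7)
#3 (6,3) C  (was 2)
#4 (4,6) E
#5 (6,2) C  (was 3)
#6 (5,5) E
#7 (3,6) C  (was 4)
#8 (1,1) E
#9 (0,4) E
#10 (1,1) H  (was 1)
#11 (3,6) H  (was 6)
#12 (5,5) H  (was 5)

TRACE = E,E,C,C,E,C,E,C,E,E,H,H,H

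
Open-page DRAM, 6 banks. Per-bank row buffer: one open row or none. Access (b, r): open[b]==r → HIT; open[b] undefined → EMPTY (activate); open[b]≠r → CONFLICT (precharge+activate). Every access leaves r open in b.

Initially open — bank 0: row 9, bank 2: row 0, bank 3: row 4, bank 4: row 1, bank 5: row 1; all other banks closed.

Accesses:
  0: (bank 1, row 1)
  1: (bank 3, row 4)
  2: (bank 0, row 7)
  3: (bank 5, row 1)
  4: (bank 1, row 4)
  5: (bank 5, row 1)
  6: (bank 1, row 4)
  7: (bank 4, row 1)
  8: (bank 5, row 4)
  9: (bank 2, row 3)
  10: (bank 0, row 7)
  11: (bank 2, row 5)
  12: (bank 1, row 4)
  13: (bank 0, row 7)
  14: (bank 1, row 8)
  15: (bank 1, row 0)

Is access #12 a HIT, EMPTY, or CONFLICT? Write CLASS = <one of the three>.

#0 (1,1) E
#1 (3,4) H  (was 4)
#2 (0,7) C  (was 9)
#3 (5,1) H  (was 1)
#4 (1,4) C  (was 1)
#5 (5,1) H  (was 1)
#6 (1,4) H  (was 4)
#7 (4,1) H  (was 1)
#8 (5,4) C  (was 1)
#9 (2,3) C  (was 0)
#10 (0,7) H  (was 7)
#11 (2,5) C  (was 3)
#12 (1,4) H  (was 4)
#13 (0,7) H  (was 7)
#14 (1,8) C  (was 4)
#15 (1,0) C  (was 8)

CLASS = HIT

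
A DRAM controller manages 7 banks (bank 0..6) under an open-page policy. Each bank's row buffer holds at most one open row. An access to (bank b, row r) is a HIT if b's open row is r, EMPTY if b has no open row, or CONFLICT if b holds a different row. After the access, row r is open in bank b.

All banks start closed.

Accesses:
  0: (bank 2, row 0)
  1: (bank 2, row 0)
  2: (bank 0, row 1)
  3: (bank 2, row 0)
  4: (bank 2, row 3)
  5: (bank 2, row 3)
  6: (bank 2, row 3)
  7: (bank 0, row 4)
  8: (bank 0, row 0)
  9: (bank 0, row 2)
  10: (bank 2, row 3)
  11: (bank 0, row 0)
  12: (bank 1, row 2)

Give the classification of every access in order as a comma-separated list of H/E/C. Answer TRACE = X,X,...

step 0: bank2 None->0 [EMPTY]
step 1: bank2 0->0 [HIT]
step 2: bank0 None->1 [EMPTY]
step 3: bank2 0->0 [HIT]
step 4: bank2 0->3 [CONFLICT]
step 5: bank2 3->3 [HIT]
step 6: bank2 3->3 [HIT]
step 7: bank0 1->4 [CONFLICT]
step 8: bank0 4->0 [CONFLICT]
step 9: bank0 0->2 [CONFLICT]
step 10: bank2 3->3 [HIT]
step 11: bank0 2->0 [CONFLICT]
step 12: bank1 None->2 [EMPTY]

TRACE = E,H,E,H,C,H,H,C,C,C,H,C,E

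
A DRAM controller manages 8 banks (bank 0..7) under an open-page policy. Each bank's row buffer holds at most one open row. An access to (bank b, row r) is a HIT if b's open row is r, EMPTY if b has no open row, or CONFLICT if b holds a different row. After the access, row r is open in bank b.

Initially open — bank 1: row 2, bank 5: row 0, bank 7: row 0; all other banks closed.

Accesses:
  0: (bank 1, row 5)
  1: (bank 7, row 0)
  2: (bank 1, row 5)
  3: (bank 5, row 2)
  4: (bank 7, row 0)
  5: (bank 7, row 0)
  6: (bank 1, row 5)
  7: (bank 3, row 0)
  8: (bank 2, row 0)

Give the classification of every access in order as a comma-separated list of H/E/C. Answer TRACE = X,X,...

TRACE = C,H,H,C,H,H,H,E,E

step 0: bank1 2->5 [CONFLICT]
step 1: bank7 0->0 [HIT]
step 2: bank1 5->5 [HIT]
step 3: bank5 0->2 [CONFLICT]
step 4: bank7 0->0 [HIT]
step 5: bank7 0->0 [HIT]
step 6: bank1 5->5 [HIT]
step 7: bank3 None->0 [EMPTY]
step 8: bank2 None->0 [EMPTY]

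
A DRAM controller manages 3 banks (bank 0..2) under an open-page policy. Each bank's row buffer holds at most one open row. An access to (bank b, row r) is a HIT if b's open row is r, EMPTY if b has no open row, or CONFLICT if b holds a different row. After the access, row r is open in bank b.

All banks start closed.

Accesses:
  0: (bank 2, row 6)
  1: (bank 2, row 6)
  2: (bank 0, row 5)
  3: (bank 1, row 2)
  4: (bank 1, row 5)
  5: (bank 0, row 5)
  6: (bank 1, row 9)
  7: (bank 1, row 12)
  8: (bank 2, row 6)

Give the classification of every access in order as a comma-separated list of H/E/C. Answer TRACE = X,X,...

0: bank 2 row 6 — prev None → EMPTY
1: bank 2 row 6 — prev 6 → HIT
2: bank 0 row 5 — prev None → EMPTY
3: bank 1 row 2 — prev None → EMPTY
4: bank 1 row 5 — prev 2 → CONFLICT
5: bank 0 row 5 — prev 5 → HIT
6: bank 1 row 9 — prev 5 → CONFLICT
7: bank 1 row 12 — prev 9 → CONFLICT
8: bank 2 row 6 — prev 6 → HIT

TRACE = E,H,E,E,C,H,C,C,H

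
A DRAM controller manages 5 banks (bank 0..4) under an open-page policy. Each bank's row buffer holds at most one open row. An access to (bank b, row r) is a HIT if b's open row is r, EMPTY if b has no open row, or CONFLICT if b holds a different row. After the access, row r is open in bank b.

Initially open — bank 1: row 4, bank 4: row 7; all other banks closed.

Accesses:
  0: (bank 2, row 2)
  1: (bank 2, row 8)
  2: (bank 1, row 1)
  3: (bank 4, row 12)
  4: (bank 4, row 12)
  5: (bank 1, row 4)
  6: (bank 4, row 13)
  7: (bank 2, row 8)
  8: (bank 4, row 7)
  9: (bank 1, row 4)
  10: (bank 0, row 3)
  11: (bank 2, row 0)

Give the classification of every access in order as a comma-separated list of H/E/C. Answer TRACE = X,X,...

0: bank 2 row 2 — prev None → EMPTY
1: bank 2 row 8 — prev 2 → CONFLICT
2: bank 1 row 1 — prev 4 → CONFLICT
3: bank 4 row 12 — prev 7 → CONFLICT
4: bank 4 row 12 — prev 12 → HIT
5: bank 1 row 4 — prev 1 → CONFLICT
6: bank 4 row 13 — prev 12 → CONFLICT
7: bank 2 row 8 — prev 8 → HIT
8: bank 4 row 7 — prev 13 → CONFLICT
9: bank 1 row 4 — prev 4 → HIT
10: bank 0 row 3 — prev None → EMPTY
11: bank 2 row 0 — prev 8 → CONFLICT

TRACE = E,C,C,C,H,C,C,H,C,H,E,C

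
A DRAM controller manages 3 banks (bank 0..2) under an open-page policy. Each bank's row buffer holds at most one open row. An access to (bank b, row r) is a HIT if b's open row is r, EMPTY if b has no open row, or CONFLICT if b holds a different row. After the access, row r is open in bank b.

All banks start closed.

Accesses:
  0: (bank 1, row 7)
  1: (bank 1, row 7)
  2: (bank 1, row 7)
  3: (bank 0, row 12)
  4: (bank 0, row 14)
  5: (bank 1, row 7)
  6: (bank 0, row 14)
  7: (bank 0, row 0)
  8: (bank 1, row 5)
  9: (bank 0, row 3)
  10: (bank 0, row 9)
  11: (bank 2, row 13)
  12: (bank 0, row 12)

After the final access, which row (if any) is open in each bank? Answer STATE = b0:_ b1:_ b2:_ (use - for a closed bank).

step 0: bank1 None->7 [EMPTY]
step 1: bank1 7->7 [HIT]
step 2: bank1 7->7 [HIT]
step 3: bank0 None->12 [EMPTY]
step 4: bank0 12->14 [CONFLICT]
step 5: bank1 7->7 [HIT]
step 6: bank0 14->14 [HIT]
step 7: bank0 14->0 [CONFLICT]
step 8: bank1 7->5 [CONFLICT]
step 9: bank0 0->3 [CONFLICT]
step 10: bank0 3->9 [CONFLICT]
step 11: bank2 None->13 [EMPTY]
step 12: bank0 9->12 [CONFLICT]

STATE = b0:12 b1:5 b2:13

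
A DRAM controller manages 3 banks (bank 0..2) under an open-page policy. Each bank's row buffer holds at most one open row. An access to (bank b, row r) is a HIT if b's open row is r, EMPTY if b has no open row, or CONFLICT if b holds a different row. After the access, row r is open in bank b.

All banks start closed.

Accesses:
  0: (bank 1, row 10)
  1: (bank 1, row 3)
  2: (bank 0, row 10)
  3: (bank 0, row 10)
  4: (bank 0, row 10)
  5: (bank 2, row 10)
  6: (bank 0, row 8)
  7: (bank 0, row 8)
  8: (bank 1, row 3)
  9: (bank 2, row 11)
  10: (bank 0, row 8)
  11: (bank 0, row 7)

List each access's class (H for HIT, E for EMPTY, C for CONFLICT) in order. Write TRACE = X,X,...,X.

TRACE = E,C,E,H,H,E,C,H,H,C,H,C

0: bank 1 row 10 — prev None → EMPTY
1: bank 1 row 3 — prev 10 → CONFLICT
2: bank 0 row 10 — prev None → EMPTY
3: bank 0 row 10 — prev 10 → HIT
4: bank 0 row 10 — prev 10 → HIT
5: bank 2 row 10 — prev None → EMPTY
6: bank 0 row 8 — prev 10 → CONFLICT
7: bank 0 row 8 — prev 8 → HIT
8: bank 1 row 3 — prev 3 → HIT
9: bank 2 row 11 — prev 10 → CONFLICT
10: bank 0 row 8 — prev 8 → HIT
11: bank 0 row 7 — prev 8 → CONFLICT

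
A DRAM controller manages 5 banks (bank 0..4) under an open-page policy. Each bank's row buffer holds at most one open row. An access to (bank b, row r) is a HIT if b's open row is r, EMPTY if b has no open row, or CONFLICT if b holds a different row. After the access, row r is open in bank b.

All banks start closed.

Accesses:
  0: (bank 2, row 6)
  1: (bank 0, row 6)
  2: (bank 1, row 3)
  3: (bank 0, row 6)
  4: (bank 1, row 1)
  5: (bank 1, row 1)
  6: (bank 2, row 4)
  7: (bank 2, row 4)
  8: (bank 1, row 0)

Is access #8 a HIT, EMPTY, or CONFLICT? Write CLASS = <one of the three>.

CLASS = CONFLICT

step 0: bank2 None->6 [EMPTY]
step 1: bank0 None->6 [EMPTY]
step 2: bank1 None->3 [EMPTY]
step 3: bank0 6->6 [HIT]
step 4: bank1 3->1 [CONFLICT]
step 5: bank1 1->1 [HIT]
step 6: bank2 6->4 [CONFLICT]
step 7: bank2 4->4 [HIT]
step 8: bank1 1->0 [CONFLICT]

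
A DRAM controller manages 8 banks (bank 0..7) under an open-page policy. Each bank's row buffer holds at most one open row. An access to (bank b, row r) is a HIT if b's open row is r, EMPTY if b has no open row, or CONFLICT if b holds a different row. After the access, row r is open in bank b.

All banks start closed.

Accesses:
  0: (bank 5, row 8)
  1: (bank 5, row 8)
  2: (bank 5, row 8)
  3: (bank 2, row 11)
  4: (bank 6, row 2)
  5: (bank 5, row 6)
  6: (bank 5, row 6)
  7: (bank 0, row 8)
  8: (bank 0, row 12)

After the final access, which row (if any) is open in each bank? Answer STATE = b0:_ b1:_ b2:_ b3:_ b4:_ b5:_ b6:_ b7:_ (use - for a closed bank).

0: bank 5 row 8 — prev None → EMPTY
1: bank 5 row 8 — prev 8 → HIT
2: bank 5 row 8 — prev 8 → HIT
3: bank 2 row 11 — prev None → EMPTY
4: bank 6 row 2 — prev None → EMPTY
5: bank 5 row 6 — prev 8 → CONFLICT
6: bank 5 row 6 — prev 6 → HIT
7: bank 0 row 8 — prev None → EMPTY
8: bank 0 row 12 — prev 8 → CONFLICT

STATE = b0:12 b1:- b2:11 b3:- b4:- b5:6 b6:2 b7:-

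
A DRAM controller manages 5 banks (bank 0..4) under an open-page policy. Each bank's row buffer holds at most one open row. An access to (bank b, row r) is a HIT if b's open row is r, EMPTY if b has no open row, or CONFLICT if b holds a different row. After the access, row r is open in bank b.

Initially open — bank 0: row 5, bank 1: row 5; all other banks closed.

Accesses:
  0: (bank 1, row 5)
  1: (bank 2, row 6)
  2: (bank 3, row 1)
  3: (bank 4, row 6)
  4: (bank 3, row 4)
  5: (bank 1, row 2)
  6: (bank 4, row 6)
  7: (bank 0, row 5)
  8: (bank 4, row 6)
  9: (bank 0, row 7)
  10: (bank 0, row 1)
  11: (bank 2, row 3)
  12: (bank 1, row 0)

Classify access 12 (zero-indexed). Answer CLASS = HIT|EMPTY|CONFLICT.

  [0] b1 r5: had r5 ⇒ H
  [1] b2 r6: no row ⇒ E
  [2] b3 r1: no row ⇒ E
  [3] b4 r6: no row ⇒ E
  [4] b3 r4: had r1 ⇒ C
  [5] b1 r2: had r5 ⇒ C
  [6] b4 r6: had r6 ⇒ H
  [7] b0 r5: had r5 ⇒ H
  [8] b4 r6: had r6 ⇒ H
  [9] b0 r7: had r5 ⇒ C
  [10] b0 r1: had r7 ⇒ C
  [11] b2 r3: had r6 ⇒ C
  [12] b1 r0: had r2 ⇒ C

CLASS = CONFLICT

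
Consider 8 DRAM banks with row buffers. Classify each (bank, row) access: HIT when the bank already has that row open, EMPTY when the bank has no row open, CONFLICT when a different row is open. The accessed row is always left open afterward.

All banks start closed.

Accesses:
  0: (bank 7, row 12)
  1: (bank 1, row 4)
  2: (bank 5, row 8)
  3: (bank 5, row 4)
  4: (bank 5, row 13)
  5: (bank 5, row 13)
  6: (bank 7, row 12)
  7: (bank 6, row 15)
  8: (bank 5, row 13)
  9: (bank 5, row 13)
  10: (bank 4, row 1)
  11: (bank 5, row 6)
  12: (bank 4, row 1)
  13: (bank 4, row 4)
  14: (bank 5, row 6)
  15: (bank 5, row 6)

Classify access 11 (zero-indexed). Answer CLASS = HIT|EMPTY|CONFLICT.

step 0: bank7 None->12 [EMPTY]
step 1: bank1 None->4 [EMPTY]
step 2: bank5 None->8 [EMPTY]
step 3: bank5 8->4 [CONFLICT]
step 4: bank5 4->13 [CONFLICT]
step 5: bank5 13->13 [HIT]
step 6: bank7 12->12 [HIT]
step 7: bank6 None->15 [EMPTY]
step 8: bank5 13->13 [HIT]
step 9: bank5 13->13 [HIT]
step 10: bank4 None->1 [EMPTY]
step 11: bank5 13->6 [CONFLICT]
step 12: bank4 1->1 [HIT]
step 13: bank4 1->4 [CONFLICT]
step 14: bank5 6->6 [HIT]
step 15: bank5 6->6 [HIT]

CLASS = CONFLICT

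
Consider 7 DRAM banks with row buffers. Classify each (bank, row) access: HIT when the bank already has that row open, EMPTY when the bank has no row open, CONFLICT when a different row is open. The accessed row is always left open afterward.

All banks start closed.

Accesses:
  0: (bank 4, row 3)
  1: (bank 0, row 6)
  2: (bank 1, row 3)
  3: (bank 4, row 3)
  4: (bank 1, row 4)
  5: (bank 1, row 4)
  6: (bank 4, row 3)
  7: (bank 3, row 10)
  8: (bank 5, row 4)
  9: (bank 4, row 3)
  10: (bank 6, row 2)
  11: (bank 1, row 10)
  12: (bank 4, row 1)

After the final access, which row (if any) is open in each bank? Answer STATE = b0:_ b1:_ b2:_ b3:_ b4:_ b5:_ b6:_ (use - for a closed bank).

STATE = b0:6 b1:10 b2:- b3:10 b4:1 b5:4 b6:2

  [0] b4 r3: no row ⇒ E
  [1] b0 r6: no row ⇒ E
  [2] b1 r3: no row ⇒ E
  [3] b4 r3: had r3 ⇒ H
  [4] b1 r4: had r3 ⇒ C
  [5] b1 r4: had r4 ⇒ H
  [6] b4 r3: had r3 ⇒ H
  [7] b3 r10: no row ⇒ E
  [8] b5 r4: no row ⇒ E
  [9] b4 r3: had r3 ⇒ H
  [10] b6 r2: no row ⇒ E
  [11] b1 r10: had r4 ⇒ C
  [12] b4 r1: had r3 ⇒ C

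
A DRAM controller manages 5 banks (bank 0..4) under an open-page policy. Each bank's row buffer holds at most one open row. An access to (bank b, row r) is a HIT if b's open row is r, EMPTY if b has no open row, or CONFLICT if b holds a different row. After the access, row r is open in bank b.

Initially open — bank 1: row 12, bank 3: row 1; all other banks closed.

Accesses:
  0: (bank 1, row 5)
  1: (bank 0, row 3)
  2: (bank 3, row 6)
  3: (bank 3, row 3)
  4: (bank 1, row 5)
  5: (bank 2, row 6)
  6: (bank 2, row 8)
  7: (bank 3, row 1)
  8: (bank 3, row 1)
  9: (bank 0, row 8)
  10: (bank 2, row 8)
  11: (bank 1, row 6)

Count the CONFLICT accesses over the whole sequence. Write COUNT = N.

COUNT = 7

0: bank 1 row 5 — prev 12 → CONFLICT
1: bank 0 row 3 — prev None → EMPTY
2: bank 3 row 6 — prev 1 → CONFLICT
3: bank 3 row 3 — prev 6 → CONFLICT
4: bank 1 row 5 — prev 5 → HIT
5: bank 2 row 6 — prev None → EMPTY
6: bank 2 row 8 — prev 6 → CONFLICT
7: bank 3 row 1 — prev 3 → CONFLICT
8: bank 3 row 1 — prev 1 → HIT
9: bank 0 row 8 — prev 3 → CONFLICT
10: bank 2 row 8 — prev 8 → HIT
11: bank 1 row 6 — prev 5 → CONFLICT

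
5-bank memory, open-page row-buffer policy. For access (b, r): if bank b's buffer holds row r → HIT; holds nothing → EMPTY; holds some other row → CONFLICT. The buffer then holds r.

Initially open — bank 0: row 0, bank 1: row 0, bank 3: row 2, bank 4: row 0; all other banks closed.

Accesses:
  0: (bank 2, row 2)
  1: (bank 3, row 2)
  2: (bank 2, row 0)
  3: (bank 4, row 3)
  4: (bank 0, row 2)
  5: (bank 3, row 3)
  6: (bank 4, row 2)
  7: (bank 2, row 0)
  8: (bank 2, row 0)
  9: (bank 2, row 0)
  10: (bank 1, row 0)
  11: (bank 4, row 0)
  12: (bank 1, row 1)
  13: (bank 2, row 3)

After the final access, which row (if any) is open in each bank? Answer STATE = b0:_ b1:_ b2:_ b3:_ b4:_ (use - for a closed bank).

STATE = b0:2 b1:1 b2:3 b3:3 b4:0

step 0: bank2 None->2 [EMPTY]
step 1: bank3 2->2 [HIT]
step 2: bank2 2->0 [CONFLICT]
step 3: bank4 0->3 [CONFLICT]
step 4: bank0 0->2 [CONFLICT]
step 5: bank3 2->3 [CONFLICT]
step 6: bank4 3->2 [CONFLICT]
step 7: bank2 0->0 [HIT]
step 8: bank2 0->0 [HIT]
step 9: bank2 0->0 [HIT]
step 10: bank1 0->0 [HIT]
step 11: bank4 2->0 [CONFLICT]
step 12: bank1 0->1 [CONFLICT]
step 13: bank2 0->3 [CONFLICT]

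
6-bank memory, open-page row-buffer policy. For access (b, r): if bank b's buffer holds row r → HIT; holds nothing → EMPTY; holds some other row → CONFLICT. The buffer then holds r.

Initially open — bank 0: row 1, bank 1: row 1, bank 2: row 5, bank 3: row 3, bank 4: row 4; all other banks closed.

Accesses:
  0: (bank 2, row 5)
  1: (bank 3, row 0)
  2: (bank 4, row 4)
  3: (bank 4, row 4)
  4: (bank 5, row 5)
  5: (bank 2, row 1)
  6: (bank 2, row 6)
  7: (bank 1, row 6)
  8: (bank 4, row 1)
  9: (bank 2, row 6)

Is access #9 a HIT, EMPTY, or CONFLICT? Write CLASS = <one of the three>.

CLASS = HIT

#0 (2,5) H  (was 5)
#1 (3,0) C  (was 3)
#2 (4,4) H  (was 4)
#3 (4,4) H  (was 4)
#4 (5,5) E
#5 (2,1) C  (was 5)
#6 (2,6) C  (was 1)
#7 (1,6) C  (was 1)
#8 (4,1) C  (was 4)
#9 (2,6) H  (was 6)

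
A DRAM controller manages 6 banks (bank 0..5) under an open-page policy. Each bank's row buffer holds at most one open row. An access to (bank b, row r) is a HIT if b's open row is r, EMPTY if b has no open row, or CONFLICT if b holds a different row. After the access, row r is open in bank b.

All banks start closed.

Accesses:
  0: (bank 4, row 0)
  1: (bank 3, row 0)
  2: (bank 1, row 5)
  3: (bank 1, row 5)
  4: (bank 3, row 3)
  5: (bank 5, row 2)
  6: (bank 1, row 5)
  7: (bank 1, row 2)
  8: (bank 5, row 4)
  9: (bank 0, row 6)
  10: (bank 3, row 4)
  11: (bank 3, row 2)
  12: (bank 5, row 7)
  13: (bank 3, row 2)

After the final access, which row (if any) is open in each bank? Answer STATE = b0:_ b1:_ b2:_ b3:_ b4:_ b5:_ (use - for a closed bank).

STATE = b0:6 b1:2 b2:- b3:2 b4:0 b5:7

step 0: bank4 None->0 [EMPTY]
step 1: bank3 None->0 [EMPTY]
step 2: bank1 None->5 [EMPTY]
step 3: bank1 5->5 [HIT]
step 4: bank3 0->3 [CONFLICT]
step 5: bank5 None->2 [EMPTY]
step 6: bank1 5->5 [HIT]
step 7: bank1 5->2 [CONFLICT]
step 8: bank5 2->4 [CONFLICT]
step 9: bank0 None->6 [EMPTY]
step 10: bank3 3->4 [CONFLICT]
step 11: bank3 4->2 [CONFLICT]
step 12: bank5 4->7 [CONFLICT]
step 13: bank3 2->2 [HIT]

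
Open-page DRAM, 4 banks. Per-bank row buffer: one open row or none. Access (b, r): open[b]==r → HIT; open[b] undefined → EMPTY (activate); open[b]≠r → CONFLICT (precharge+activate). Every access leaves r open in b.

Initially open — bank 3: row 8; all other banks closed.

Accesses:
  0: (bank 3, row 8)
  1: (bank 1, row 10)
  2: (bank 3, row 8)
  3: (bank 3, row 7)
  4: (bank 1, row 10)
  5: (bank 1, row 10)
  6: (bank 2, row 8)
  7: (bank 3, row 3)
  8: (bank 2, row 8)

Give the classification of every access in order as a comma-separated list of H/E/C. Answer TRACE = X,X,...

TRACE = H,E,H,C,H,H,E,C,H

0: bank 3 row 8 — prev 8 → HIT
1: bank 1 row 10 — prev None → EMPTY
2: bank 3 row 8 — prev 8 → HIT
3: bank 3 row 7 — prev 8 → CONFLICT
4: bank 1 row 10 — prev 10 → HIT
5: bank 1 row 10 — prev 10 → HIT
6: bank 2 row 8 — prev None → EMPTY
7: bank 3 row 3 — prev 7 → CONFLICT
8: bank 2 row 8 — prev 8 → HIT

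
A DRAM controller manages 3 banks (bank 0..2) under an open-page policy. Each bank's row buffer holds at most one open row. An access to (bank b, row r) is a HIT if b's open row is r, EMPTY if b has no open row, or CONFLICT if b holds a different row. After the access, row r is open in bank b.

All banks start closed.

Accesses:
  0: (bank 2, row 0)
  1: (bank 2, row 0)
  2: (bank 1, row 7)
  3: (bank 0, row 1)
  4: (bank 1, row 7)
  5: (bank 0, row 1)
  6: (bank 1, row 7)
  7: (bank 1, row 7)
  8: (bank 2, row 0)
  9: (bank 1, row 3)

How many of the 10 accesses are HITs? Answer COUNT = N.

step 0: bank2 None->0 [EMPTY]
step 1: bank2 0->0 [HIT]
step 2: bank1 None->7 [EMPTY]
step 3: bank0 None->1 [EMPTY]
step 4: bank1 7->7 [HIT]
step 5: bank0 1->1 [HIT]
step 6: bank1 7->7 [HIT]
step 7: bank1 7->7 [HIT]
step 8: bank2 0->0 [HIT]
step 9: bank1 7->3 [CONFLICT]

COUNT = 6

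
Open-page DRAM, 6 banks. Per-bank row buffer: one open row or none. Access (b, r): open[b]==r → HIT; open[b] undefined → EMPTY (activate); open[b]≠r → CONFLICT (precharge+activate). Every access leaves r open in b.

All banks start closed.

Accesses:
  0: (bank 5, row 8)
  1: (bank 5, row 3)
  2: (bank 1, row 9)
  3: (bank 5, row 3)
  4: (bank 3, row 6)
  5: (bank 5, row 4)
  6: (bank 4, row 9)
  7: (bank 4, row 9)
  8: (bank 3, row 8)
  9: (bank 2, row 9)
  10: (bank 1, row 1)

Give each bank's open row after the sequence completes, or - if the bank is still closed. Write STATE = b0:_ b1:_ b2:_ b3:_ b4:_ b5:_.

STATE = b0:- b1:1 b2:9 b3:8 b4:9 b5:4

#0 (5,8) E
#1 (5,3) C  (was 8)
#2 (1,9) E
#3 (5,3) H  (was 3)
#4 (3,6) E
#5 (5,4) C  (was 3)
#6 (4,9) E
#7 (4,9) H  (was 9)
#8 (3,8) C  (was 6)
#9 (2,9) E
#10 (1,1) C  (was 9)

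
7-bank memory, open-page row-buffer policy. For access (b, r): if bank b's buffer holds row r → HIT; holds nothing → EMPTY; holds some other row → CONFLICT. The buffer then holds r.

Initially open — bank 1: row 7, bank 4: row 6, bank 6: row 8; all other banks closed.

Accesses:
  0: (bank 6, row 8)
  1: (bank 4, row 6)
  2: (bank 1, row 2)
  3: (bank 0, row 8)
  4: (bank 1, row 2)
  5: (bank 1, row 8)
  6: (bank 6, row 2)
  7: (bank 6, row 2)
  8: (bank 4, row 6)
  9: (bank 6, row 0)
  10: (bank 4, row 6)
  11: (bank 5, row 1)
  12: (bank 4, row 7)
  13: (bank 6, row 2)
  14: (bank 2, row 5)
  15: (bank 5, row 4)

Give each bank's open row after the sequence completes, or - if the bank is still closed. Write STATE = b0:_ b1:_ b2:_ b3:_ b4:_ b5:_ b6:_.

STATE = b0:8 b1:8 b2:5 b3:- b4:7 b5:4 b6:2

  [0] b6 r8: had r8 ⇒ H
  [1] b4 r6: had r6 ⇒ H
  [2] b1 r2: had r7 ⇒ C
  [3] b0 r8: no row ⇒ E
  [4] b1 r2: had r2 ⇒ H
  [5] b1 r8: had r2 ⇒ C
  [6] b6 r2: had r8 ⇒ C
  [7] b6 r2: had r2 ⇒ H
  [8] b4 r6: had r6 ⇒ H
  [9] b6 r0: had r2 ⇒ C
  [10] b4 r6: had r6 ⇒ H
  [11] b5 r1: no row ⇒ E
  [12] b4 r7: had r6 ⇒ C
  [13] b6 r2: had r0 ⇒ C
  [14] b2 r5: no row ⇒ E
  [15] b5 r4: had r1 ⇒ C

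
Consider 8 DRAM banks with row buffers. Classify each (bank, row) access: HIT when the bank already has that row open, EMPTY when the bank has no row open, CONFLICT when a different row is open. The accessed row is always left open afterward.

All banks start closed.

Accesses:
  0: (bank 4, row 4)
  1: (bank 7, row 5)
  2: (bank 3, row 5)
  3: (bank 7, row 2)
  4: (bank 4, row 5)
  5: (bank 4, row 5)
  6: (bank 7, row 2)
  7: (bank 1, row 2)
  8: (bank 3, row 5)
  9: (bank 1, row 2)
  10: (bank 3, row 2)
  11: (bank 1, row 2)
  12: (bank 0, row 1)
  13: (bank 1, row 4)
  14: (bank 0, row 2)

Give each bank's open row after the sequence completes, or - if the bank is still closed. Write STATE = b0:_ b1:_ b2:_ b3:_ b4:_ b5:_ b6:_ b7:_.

STATE = b0:2 b1:4 b2:- b3:2 b4:5 b5:- b6:- b7:2

step 0: bank4 None->4 [EMPTY]
step 1: bank7 None->5 [EMPTY]
step 2: bank3 None->5 [EMPTY]
step 3: bank7 5->2 [CONFLICT]
step 4: bank4 4->5 [CONFLICT]
step 5: bank4 5->5 [HIT]
step 6: bank7 2->2 [HIT]
step 7: bank1 None->2 [EMPTY]
step 8: bank3 5->5 [HIT]
step 9: bank1 2->2 [HIT]
step 10: bank3 5->2 [CONFLICT]
step 11: bank1 2->2 [HIT]
step 12: bank0 None->1 [EMPTY]
step 13: bank1 2->4 [CONFLICT]
step 14: bank0 1->2 [CONFLICT]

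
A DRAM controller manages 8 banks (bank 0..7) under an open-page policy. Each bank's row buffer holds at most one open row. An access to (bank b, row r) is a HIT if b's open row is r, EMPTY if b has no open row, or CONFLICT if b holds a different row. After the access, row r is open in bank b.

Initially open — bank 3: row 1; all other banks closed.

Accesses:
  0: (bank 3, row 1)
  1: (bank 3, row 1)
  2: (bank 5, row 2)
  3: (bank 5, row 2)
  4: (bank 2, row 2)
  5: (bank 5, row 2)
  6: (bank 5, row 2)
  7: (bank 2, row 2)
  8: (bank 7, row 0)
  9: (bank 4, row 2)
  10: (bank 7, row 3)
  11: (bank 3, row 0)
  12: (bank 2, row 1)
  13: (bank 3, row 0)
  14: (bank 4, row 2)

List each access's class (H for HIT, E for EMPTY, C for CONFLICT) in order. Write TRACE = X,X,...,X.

step 0: bank3 1->1 [HIT]
step 1: bank3 1->1 [HIT]
step 2: bank5 None->2 [EMPTY]
step 3: bank5 2->2 [HIT]
step 4: bank2 None->2 [EMPTY]
step 5: bank5 2->2 [HIT]
step 6: bank5 2->2 [HIT]
step 7: bank2 2->2 [HIT]
step 8: bank7 None->0 [EMPTY]
step 9: bank4 None->2 [EMPTY]
step 10: bank7 0->3 [CONFLICT]
step 11: bank3 1->0 [CONFLICT]
step 12: bank2 2->1 [CONFLICT]
step 13: bank3 0->0 [HIT]
step 14: bank4 2->2 [HIT]

TRACE = H,H,E,H,E,H,H,H,E,E,C,C,C,H,H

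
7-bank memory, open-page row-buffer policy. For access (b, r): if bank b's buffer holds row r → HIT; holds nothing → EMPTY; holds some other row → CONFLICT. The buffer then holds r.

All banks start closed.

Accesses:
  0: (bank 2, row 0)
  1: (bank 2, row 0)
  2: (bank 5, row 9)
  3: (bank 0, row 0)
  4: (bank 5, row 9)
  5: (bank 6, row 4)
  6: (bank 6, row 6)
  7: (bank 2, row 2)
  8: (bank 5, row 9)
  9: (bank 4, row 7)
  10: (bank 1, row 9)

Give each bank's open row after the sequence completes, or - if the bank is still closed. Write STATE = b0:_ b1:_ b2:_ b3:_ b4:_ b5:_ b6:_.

  [0] b2 r0: no row ⇒ E
  [1] b2 r0: had r0 ⇒ H
  [2] b5 r9: no row ⇒ E
  [3] b0 r0: no row ⇒ E
  [4] b5 r9: had r9 ⇒ H
  [5] b6 r4: no row ⇒ E
  [6] b6 r6: had r4 ⇒ C
  [7] b2 r2: had r0 ⇒ C
  [8] b5 r9: had r9 ⇒ H
  [9] b4 r7: no row ⇒ E
  [10] b1 r9: no row ⇒ E

STATE = b0:0 b1:9 b2:2 b3:- b4:7 b5:9 b6:6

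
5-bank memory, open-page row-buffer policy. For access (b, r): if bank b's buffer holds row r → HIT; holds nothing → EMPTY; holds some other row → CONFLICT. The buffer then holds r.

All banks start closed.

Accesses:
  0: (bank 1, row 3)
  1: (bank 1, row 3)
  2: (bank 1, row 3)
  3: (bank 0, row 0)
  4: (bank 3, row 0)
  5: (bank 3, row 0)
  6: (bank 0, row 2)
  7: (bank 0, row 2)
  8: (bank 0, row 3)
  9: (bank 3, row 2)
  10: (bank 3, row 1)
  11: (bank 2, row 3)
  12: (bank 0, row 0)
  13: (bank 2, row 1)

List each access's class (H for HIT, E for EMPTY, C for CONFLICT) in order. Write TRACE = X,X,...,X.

0: bank 1 row 3 — prev None → EMPTY
1: bank 1 row 3 — prev 3 → HIT
2: bank 1 row 3 — prev 3 → HIT
3: bank 0 row 0 — prev None → EMPTY
4: bank 3 row 0 — prev None → EMPTY
5: bank 3 row 0 — prev 0 → HIT
6: bank 0 row 2 — prev 0 → CONFLICT
7: bank 0 row 2 — prev 2 → HIT
8: bank 0 row 3 — prev 2 → CONFLICT
9: bank 3 row 2 — prev 0 → CONFLICT
10: bank 3 row 1 — prev 2 → CONFLICT
11: bank 2 row 3 — prev None → EMPTY
12: bank 0 row 0 — prev 3 → CONFLICT
13: bank 2 row 1 — prev 3 → CONFLICT

TRACE = E,H,H,E,E,H,C,H,C,C,C,E,C,C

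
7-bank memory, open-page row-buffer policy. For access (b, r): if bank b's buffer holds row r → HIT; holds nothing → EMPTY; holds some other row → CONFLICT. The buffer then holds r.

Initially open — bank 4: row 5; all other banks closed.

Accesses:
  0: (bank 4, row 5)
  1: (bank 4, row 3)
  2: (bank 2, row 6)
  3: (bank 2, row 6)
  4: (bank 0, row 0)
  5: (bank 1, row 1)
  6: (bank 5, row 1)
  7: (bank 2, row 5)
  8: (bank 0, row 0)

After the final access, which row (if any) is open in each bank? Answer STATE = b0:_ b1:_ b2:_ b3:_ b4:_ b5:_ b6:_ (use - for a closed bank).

#0 (4,5) H  (was 5)
#1 (4,3) C  (was 5)
#2 (2,6) E
#3 (2,6) H  (was 6)
#4 (0,0) E
#5 (1,1) E
#6 (5,1) E
#7 (2,5) C  (was 6)
#8 (0,0) H  (was 0)

STATE = b0:0 b1:1 b2:5 b3:- b4:3 b5:1 b6:-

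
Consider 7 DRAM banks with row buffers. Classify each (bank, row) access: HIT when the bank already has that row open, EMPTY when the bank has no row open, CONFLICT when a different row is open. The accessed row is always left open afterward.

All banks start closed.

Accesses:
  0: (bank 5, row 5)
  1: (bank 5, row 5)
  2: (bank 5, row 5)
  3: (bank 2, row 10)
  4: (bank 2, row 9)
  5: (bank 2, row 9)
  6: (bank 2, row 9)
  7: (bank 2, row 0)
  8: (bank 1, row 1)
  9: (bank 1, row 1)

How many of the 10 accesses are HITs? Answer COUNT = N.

#0 (5,5) E
#1 (5,5) H  (was 5)
#2 (5,5) H  (was 5)
#3 (2,10) E
#4 (2,9) C  (was 10)
#5 (2,9) H  (was 9)
#6 (2,9) H  (was 9)
#7 (2,0) C  (was 9)
#8 (1,1) E
#9 (1,1) H  (was 1)

COUNT = 5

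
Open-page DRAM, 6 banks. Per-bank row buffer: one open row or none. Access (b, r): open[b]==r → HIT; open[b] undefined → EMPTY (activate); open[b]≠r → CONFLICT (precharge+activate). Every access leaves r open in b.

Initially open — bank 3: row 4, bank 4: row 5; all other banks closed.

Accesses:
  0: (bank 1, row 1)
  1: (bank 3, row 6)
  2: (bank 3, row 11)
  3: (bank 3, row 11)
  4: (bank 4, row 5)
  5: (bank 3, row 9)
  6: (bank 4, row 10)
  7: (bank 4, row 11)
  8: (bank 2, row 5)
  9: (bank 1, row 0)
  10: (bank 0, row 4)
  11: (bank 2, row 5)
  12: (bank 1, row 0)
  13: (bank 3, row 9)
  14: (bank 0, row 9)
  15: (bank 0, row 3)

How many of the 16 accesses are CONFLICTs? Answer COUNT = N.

COUNT = 8

0: bank 1 row 1 — prev None → EMPTY
1: bank 3 row 6 — prev 4 → CONFLICT
2: bank 3 row 11 — prev 6 → CONFLICT
3: bank 3 row 11 — prev 11 → HIT
4: bank 4 row 5 — prev 5 → HIT
5: bank 3 row 9 — prev 11 → CONFLICT
6: bank 4 row 10 — prev 5 → CONFLICT
7: bank 4 row 11 — prev 10 → CONFLICT
8: bank 2 row 5 — prev None → EMPTY
9: bank 1 row 0 — prev 1 → CONFLICT
10: bank 0 row 4 — prev None → EMPTY
11: bank 2 row 5 — prev 5 → HIT
12: bank 1 row 0 — prev 0 → HIT
13: bank 3 row 9 — prev 9 → HIT
14: bank 0 row 9 — prev 4 → CONFLICT
15: bank 0 row 3 — prev 9 → CONFLICT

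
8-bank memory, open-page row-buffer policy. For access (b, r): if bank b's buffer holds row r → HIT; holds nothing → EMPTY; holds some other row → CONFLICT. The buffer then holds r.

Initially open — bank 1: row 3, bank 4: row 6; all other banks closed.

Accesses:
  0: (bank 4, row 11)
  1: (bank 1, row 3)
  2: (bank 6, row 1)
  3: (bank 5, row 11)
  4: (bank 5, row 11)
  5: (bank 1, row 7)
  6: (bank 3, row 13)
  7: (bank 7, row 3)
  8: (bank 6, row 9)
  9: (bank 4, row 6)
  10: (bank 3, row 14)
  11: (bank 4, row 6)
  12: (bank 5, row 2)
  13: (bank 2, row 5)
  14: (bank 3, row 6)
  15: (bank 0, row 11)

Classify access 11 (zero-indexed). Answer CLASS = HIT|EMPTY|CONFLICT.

#0 (4,11) C  (was 6)
#1 (1,3) H  (was 3)
#2 (6,1) E
#3 (5,11) E
#4 (5,11) H  (was 11)
#5 (1,7) C  (was 3)
#6 (3,13) E
#7 (7,3) E
#8 (6,9) C  (was 1)
#9 (4,6) C  (was 11)
#10 (3,14) C  (was 13)
#11 (4,6) H  (was 6)
#12 (5,2) C  (was 11)
#13 (2,5) E
#14 (3,6) C  (was 14)
#15 (0,11) E

CLASS = HIT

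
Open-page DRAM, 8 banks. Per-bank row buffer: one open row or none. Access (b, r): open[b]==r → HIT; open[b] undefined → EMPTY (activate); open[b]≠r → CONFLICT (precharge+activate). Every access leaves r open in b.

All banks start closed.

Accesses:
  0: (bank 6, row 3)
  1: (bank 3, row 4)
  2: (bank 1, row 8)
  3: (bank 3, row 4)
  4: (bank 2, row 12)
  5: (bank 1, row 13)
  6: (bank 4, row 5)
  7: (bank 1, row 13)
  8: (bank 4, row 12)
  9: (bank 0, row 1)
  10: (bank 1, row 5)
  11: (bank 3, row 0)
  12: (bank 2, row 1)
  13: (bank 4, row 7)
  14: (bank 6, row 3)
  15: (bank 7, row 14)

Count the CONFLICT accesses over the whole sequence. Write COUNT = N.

0: bank 6 row 3 — prev None → EMPTY
1: bank 3 row 4 — prev None → EMPTY
2: bank 1 row 8 — prev None → EMPTY
3: bank 3 row 4 — prev 4 → HIT
4: bank 2 row 12 — prev None → EMPTY
5: bank 1 row 13 — prev 8 → CONFLICT
6: bank 4 row 5 — prev None → EMPTY
7: bank 1 row 13 — prev 13 → HIT
8: bank 4 row 12 — prev 5 → CONFLICT
9: bank 0 row 1 — prev None → EMPTY
10: bank 1 row 5 — prev 13 → CONFLICT
11: bank 3 row 0 — prev 4 → CONFLICT
12: bank 2 row 1 — prev 12 → CONFLICT
13: bank 4 row 7 — prev 12 → CONFLICT
14: bank 6 row 3 — prev 3 → HIT
15: bank 7 row 14 — prev None → EMPTY

COUNT = 6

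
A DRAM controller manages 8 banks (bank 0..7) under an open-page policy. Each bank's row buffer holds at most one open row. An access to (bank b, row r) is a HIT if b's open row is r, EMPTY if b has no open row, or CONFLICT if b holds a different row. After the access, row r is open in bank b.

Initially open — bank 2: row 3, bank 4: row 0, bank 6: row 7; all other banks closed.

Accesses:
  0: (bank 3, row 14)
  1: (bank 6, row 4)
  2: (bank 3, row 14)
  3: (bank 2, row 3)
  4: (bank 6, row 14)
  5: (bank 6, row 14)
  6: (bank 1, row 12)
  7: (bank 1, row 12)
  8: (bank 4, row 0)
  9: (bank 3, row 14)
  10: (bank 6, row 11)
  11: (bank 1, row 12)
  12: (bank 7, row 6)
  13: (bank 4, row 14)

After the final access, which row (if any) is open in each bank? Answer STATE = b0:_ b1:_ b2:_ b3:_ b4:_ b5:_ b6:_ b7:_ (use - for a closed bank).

  [0] b3 r14: no row ⇒ E
  [1] b6 r4: had r7 ⇒ C
  [2] b3 r14: had r14 ⇒ H
  [3] b2 r3: had r3 ⇒ H
  [4] b6 r14: had r4 ⇒ C
  [5] b6 r14: had r14 ⇒ H
  [6] b1 r12: no row ⇒ E
  [7] b1 r12: had r12 ⇒ H
  [8] b4 r0: had r0 ⇒ H
  [9] b3 r14: had r14 ⇒ H
  [10] b6 r11: had r14 ⇒ C
  [11] b1 r12: had r12 ⇒ H
  [12] b7 r6: no row ⇒ E
  [13] b4 r14: had r0 ⇒ C

STATE = b0:- b1:12 b2:3 b3:14 b4:14 b5:- b6:11 b7:6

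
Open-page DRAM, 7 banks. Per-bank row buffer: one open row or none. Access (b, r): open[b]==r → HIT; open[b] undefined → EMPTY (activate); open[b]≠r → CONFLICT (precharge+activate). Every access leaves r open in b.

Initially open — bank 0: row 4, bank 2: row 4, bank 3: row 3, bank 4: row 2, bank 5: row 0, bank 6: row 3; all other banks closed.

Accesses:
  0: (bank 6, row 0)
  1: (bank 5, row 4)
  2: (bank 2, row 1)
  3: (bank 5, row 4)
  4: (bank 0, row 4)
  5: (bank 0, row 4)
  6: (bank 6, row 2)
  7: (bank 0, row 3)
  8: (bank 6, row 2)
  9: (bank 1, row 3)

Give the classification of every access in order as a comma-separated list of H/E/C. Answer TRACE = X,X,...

#0 (6,0) C  (was 3)
#1 (5,4) C  (was 0)
#2 (2,1) C  (was 4)
#3 (5,4) H  (was 4)
#4 (0,4) H  (was 4)
#5 (0,4) H  (was 4)
#6 (6,2) C  (was 0)
#7 (0,3) C  (was 4)
#8 (6,2) H  (was 2)
#9 (1,3) E

TRACE = C,C,C,H,H,H,C,C,H,E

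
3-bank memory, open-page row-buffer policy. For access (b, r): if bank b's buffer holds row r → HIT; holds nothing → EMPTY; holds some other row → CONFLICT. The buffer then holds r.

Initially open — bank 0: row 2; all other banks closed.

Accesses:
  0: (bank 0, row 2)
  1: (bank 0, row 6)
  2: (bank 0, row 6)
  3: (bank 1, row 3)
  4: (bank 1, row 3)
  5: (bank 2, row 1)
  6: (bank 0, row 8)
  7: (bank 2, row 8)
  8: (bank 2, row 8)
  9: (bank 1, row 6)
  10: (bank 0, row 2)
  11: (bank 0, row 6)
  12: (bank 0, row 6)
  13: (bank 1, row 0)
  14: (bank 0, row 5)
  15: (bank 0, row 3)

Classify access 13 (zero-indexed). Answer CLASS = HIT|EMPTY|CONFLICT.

CLASS = CONFLICT

step 0: bank0 2->2 [HIT]
step 1: bank0 2->6 [CONFLICT]
step 2: bank0 6->6 [HIT]
step 3: bank1 None->3 [EMPTY]
step 4: bank1 3->3 [HIT]
step 5: bank2 None->1 [EMPTY]
step 6: bank0 6->8 [CONFLICT]
step 7: bank2 1->8 [CONFLICT]
step 8: bank2 8->8 [HIT]
step 9: bank1 3->6 [CONFLICT]
step 10: bank0 8->2 [CONFLICT]
step 11: bank0 2->6 [CONFLICT]
step 12: bank0 6->6 [HIT]
step 13: bank1 6->0 [CONFLICT]
step 14: bank0 6->5 [CONFLICT]
step 15: bank0 5->3 [CONFLICT]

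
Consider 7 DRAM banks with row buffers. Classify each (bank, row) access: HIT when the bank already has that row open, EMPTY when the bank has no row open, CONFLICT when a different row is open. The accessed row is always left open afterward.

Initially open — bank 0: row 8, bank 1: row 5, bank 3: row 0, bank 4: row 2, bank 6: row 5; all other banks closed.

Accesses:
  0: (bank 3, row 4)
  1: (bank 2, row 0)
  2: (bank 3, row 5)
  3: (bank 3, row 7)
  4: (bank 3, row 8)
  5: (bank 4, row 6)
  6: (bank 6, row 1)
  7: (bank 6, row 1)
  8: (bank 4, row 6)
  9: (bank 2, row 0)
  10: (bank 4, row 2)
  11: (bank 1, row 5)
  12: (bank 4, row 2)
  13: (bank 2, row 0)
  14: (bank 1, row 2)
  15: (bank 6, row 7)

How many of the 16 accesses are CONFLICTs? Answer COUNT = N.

COUNT = 9

#0 (3,4) C  (was 0)
#1 (2,0) E
#2 (3,5) C  (was 4)
#3 (3,7) C  (was 5)
#4 (3,8) C  (was 7)
#5 (4,6) C  (was 2)
#6 (6,1) C  (was 5)
#7 (6,1) H  (was 1)
#8 (4,6) H  (was 6)
#9 (2,0) H  (was 0)
#10 (4,2) C  (was 6)
#11 (1,5) H  (was 5)
#12 (4,2) H  (was 2)
#13 (2,0) H  (was 0)
#14 (1,2) C  (was 5)
#15 (6,7) C  (was 1)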